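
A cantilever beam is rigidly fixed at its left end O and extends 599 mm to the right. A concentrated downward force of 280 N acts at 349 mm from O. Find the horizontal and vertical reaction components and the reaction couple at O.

O_x = 0, O_y = 280.0 N, M_O = 97720 N·mm

ΣF_x = 0: O_x = 0.
ΣF_y = 0: O_y − 280 = 0 → O_y = 280.0 N.
ΣM about O: M_O − 280·349 = 0 → M_O = 97720 N·mm.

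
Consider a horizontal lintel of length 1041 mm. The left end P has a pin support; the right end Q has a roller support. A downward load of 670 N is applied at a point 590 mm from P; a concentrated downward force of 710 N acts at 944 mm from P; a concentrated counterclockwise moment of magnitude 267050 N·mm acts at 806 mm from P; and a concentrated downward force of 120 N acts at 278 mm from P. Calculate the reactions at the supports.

ΣM about P: Q_y·1041 − 670·590 − 710·944 + 267050 − 120·278 = 0 → Q_y = 831850/1041 = 799.087 ≈ 799.1 N.
ΣF_y = 0: P_y + 799.087 − 670 − 710 − 120 = 0 → P_y = 700.9 N.
ΣF_x = 0: no horizontal applied forces, so P_x = 0.

P_x = 0, P_y = 700.9 N, Q_y = 799.1 N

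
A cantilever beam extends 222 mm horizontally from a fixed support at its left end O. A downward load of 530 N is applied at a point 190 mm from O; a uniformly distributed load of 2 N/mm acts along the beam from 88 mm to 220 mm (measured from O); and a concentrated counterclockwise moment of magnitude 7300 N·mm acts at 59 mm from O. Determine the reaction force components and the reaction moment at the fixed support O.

Resultant of the distributed load: 2 × 132 = 264 N at 154 mm from O.
ΣF_x = 0: O_x = 0.
ΣF_y = 0: O_y − 530 − 2·132 = 0 → O_y = 794.0 N.
ΣM about O: M_O − 530·190 − (2·132)·154 + 7300 = 0 → M_O = 134100 N·mm.

O_x = 0, O_y = 794.0 N, M_O = 134100 N·mm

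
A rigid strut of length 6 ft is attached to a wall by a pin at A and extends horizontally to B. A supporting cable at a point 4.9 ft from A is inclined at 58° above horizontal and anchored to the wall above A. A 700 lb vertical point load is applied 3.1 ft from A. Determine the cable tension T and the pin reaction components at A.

T = 522.2 lb, A_x = 276.7 lb, A_y = 257.1 lb

ΣM about A: T·sin58°·4.9 − 700·3.1 = 0 → T = 2170/(4.9·0.848048) = 522.208 ≈ 522.2 lb.
ΣF_x = 0: A_x − T·cos58° = 0 → A_x = 522.208 × 0.529919 = 276.7 lb.
ΣF_y = 0: A_y + T·sin58° − 700 = 0 → A_y = 700 − 522.208 × 0.848048 = 257.1 lb.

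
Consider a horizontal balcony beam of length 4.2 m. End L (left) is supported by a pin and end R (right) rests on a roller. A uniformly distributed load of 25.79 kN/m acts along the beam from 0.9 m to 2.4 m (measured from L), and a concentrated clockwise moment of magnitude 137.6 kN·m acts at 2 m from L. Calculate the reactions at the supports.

Resultant of the distributed load: 25.79 × 1.5 = 38.685 kN at 1.65 m from L.
Moments about L: R_y·4.2 − (25.79·1.5)·1.65 − 137.6 = 0 → R_y = 201.43025/4.2 = 47.9596 ≈ 47.96 kN.
ΣF_y = 0: L_y + 47.9596 − 25.79·1.5 = 0 → L_y = -9.275 kN.
ΣF_x = 0: no horizontal applied forces, so L_x = 0.

L_x = 0, L_y = -9.275 kN, R_y = 47.96 kN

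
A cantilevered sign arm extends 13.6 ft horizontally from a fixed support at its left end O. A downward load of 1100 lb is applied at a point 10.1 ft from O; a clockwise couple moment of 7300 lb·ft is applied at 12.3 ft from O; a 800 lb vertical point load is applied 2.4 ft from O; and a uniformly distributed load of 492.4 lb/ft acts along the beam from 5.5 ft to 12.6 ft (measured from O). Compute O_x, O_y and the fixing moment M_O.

O_x = 0, O_y = 5396 lb, M_O = 51970 lb·ft

Resultant of the distributed load: 492.4 × 7.1 = 3496.04 lb at 9.05 ft from O.
ΣF_x = 0: O_x = 0.
ΣF_y = 0: O_y − 1100 − 800 − 492.4·7.1 = 0 → O_y = 5396 lb.
ΣM about O: M_O − 1100·10.1 − 7300 − 800·2.4 − (492.4·7.1)·9.05 = 0 → M_O = 51970 lb·ft.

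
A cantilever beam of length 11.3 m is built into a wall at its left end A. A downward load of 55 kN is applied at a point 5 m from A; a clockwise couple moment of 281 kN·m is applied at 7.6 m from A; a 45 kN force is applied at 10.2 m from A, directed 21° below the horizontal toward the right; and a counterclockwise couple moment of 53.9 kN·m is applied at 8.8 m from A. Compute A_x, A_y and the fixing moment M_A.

ΣF_x = 0: A_x + 45·cos21° = 0 → A_x = -42.01 kN.
ΣF_y = 0: A_y − 55 − 45·sin21° = 0 → A_y = 71.13 kN.
ΣM about A: M_A − 55·5 − 281 − 45·sin21°·10.2 + 53.9 = 0 → M_A = 666.6 kN·m.

A_x = -42.01 kN, A_y = 71.13 kN, M_A = 666.6 kN·m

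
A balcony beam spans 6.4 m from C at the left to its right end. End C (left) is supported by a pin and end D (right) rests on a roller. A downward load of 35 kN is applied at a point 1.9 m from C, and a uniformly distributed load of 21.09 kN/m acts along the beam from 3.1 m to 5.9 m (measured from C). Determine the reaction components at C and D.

C_x = 0, C_y = 42.14 kN, D_y = 51.91 kN

Resultant of the distributed load: 21.09 × 2.8 = 59.052 kN at 4.5 m from C.
Taking moments about C: D_y·6.4 − 35·1.9 − (21.09·2.8)·4.5 = 0 → D_y = 332.234/6.4 = 51.9116 ≈ 51.91 kN.
ΣF_y = 0: C_y + 51.9116 − 35 − 21.09·2.8 = 0 → C_y = 42.14 kN.
ΣF_x = 0: no horizontal applied forces, so C_x = 0.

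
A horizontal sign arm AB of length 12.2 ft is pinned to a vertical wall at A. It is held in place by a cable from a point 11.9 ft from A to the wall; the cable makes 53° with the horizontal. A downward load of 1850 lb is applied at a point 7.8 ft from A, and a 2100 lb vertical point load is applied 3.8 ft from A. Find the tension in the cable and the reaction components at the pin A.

T = 2358 lb, A_x = 1419 lb, A_y = 2067 lb

ΣM about A: T·sin53°·11.9 − 1850·7.8 − 2100·3.8 = 0 → T = 22410/(11.9·0.798636) = 2358.01 ≈ 2358 lb.
ΣF_x = 0: A_x − T·cos53° = 0 → A_x = 2358.01 × 0.601815 = 1419 lb.
ΣF_y = 0: A_y + T·sin53° − 1850 − 2100 = 0 → A_y = 3950 − 2358.01 × 0.798636 = 2067 lb.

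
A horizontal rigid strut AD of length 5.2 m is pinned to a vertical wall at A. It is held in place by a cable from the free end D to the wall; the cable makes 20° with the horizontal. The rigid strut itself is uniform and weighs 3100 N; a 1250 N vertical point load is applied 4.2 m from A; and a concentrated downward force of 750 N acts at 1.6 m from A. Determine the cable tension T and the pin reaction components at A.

ΣM about A: T·sin20°·5.2 − 3100·2.6 − 1250·4.2 − 750·1.6 = 0 → T = 14510/(5.2·0.34202) = 8158.54 ≈ 8159 N.
ΣF_x = 0: A_x − T·cos20° = 0 → A_x = 8158.54 × 0.939693 = 7667 N.
ΣF_y = 0: A_y + T·sin20° − 3100 − 1250 − 750 = 0 → A_y = 5100 − 8158.54 × 0.34202 = 2310 N.

T = 8159 N, A_x = 7667 N, A_y = 2310 N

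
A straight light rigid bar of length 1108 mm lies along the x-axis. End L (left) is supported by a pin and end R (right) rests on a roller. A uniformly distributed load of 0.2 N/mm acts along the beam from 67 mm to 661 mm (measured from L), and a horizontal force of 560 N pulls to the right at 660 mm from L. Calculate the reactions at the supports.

L_x = -560.0 N, L_y = 79.77 N, R_y = 39.03 N

Resultant of the distributed load: 0.2 × 594 = 118.8 N at 364 mm from L.
Moments about L: R_y·1108 − (0.2·594)·364 = 0 → R_y = 43243.2/1108 = 39.0282 ≈ 39.03 N.
ΣF_y = 0: L_y + 39.0282 − 0.2·594 = 0 → L_y = 79.77 N.
ΣF_x = 0: L_x + 560 = 0 → L_x = -560.0 N.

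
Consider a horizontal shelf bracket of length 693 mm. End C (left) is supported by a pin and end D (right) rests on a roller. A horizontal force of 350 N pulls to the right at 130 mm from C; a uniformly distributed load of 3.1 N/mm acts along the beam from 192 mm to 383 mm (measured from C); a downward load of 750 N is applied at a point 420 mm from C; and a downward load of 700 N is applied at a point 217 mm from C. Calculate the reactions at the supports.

Resultant of the distributed load: 3.1 × 191 = 592.1 N at 287.5 mm from C.
Taking moments about C: D_y·693 − (3.1·191)·287.5 − 750·420 − 700·217 = 0 → D_y = 637128.75/693 = 919.378 ≈ 919.4 N.
ΣF_y = 0: C_y + 919.378 − 3.1·191 − 750 − 700 = 0 → C_y = 1123 N.
ΣF_x = 0: C_x + 350 = 0 → C_x = -350.0 N.

C_x = -350.0 N, C_y = 1123 N, D_y = 919.4 N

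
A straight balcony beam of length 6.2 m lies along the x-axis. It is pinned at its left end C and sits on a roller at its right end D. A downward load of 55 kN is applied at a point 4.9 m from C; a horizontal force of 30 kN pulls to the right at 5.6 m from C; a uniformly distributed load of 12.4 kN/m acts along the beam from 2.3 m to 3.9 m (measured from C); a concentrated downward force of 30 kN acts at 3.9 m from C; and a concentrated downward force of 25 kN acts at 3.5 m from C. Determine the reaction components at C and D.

Resultant of the distributed load: 12.4 × 1.6 = 19.84 kN at 3.1 m from C.
Moments about C: D_y·6.2 − 55·4.9 − (12.4·1.6)·3.1 − 30·3.9 − 25·3.5 = 0 → D_y = 535.504/6.2 = 86.3716 ≈ 86.37 kN.
ΣF_y = 0: C_y + 86.3716 − 55 − 12.4·1.6 − 30 − 25 = 0 → C_y = 43.47 kN.
ΣF_x = 0: C_x + 30 = 0 → C_x = -30.00 kN.

C_x = -30.00 kN, C_y = 43.47 kN, D_y = 86.37 kN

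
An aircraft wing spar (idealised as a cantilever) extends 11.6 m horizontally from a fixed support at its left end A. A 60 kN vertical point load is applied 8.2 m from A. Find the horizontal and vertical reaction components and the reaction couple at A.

A_x = 0, A_y = 60.00 kN, M_A = 492.0 kN·m

ΣF_x = 0: A_x = 0.
ΣF_y = 0: A_y − 60 = 0 → A_y = 60.00 kN.
ΣM about A: M_A − 60·8.2 = 0 → M_A = 492.0 kN·m.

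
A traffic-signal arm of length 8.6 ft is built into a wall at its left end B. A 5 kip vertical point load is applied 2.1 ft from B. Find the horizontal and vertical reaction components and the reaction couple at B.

B_x = 0, B_y = 5.000 kip, M_B = 10.50 kip·ft

ΣF_x = 0: B_x = 0.
ΣF_y = 0: B_y − 5 = 0 → B_y = 5.000 kip.
ΣM about B: M_B − 5·2.1 = 0 → M_B = 10.50 kip·ft.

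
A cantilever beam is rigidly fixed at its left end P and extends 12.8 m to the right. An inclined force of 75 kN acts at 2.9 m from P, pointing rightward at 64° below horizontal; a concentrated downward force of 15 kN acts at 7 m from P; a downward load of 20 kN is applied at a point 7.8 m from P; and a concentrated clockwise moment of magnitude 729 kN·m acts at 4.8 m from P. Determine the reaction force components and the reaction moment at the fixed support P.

P_x = -32.88 kN, P_y = 102.4 kN, M_P = 1185 kN·m

ΣF_x = 0: P_x + 75·cos64° = 0 → P_x = -32.88 kN.
ΣF_y = 0: P_y − 75·sin64° − 15 − 20 = 0 → P_y = 102.4 kN.
ΣM about P: M_P − 75·sin64°·2.9 − 15·7 − 20·7.8 − 729 = 0 → M_P = 1185 kN·m.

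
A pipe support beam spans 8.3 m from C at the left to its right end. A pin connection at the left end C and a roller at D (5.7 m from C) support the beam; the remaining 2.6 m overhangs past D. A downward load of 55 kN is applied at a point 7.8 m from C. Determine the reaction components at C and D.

ΣM about C: D_y·5.7 − 55·7.8 = 0 → D_y = 429/5.7 = 75.2632 ≈ 75.26 kN.
ΣF_y = 0: C_y + 75.2632 − 55 = 0 → C_y = -20.26 kN.
ΣF_x = 0: no horizontal applied forces, so C_x = 0.

C_x = 0, C_y = -20.26 kN, D_y = 75.26 kN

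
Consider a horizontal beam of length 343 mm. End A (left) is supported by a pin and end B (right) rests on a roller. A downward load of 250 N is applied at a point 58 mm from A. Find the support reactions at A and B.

Taking moments about A: B_y·343 − 250·58 = 0 → B_y = 14500/343 = 42.2741 ≈ 42.27 N.
ΣF_y = 0: A_y + 42.2741 − 250 = 0 → A_y = 207.7 N.
ΣF_x = 0: no horizontal applied forces, so A_x = 0.

A_x = 0, A_y = 207.7 N, B_y = 42.27 N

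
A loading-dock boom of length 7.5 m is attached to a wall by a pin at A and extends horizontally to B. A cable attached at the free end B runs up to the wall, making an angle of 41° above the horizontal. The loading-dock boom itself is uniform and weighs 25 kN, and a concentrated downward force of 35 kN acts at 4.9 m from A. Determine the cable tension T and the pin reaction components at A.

ΣM about A: T·sin41°·7.5 − 25·3.75 − 35·4.9 = 0 → T = 265.25/(7.5·0.656059) = 53.9078 ≈ 53.91 kN.
ΣF_x = 0: A_x − T·cos41° = 0 → A_x = 53.9078 × 0.75471 = 40.68 kN.
ΣF_y = 0: A_y + T·sin41° − 25 − 35 = 0 → A_y = 60 − 53.9078 × 0.656059 = 24.63 kN.

T = 53.91 kN, A_x = 40.68 kN, A_y = 24.63 kN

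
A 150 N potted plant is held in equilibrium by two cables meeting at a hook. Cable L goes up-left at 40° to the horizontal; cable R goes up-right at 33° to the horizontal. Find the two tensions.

ΣF_x = 0: −T_L·cos40° + T_R·cos33° = 0 → T_R = 0.913403·T_L.
ΣF_y = 0: T_L·sin40° + T_R·sin33° = 150.
Substitute: T_L·(0.642788 + 0.913403·0.544639) = 150 → T_L = 131.549 ≈ 131.5 N.
Then T_R = 0.913403 × 131.549 = 120.2 N.

T_L = 131.5 N, T_R = 120.2 N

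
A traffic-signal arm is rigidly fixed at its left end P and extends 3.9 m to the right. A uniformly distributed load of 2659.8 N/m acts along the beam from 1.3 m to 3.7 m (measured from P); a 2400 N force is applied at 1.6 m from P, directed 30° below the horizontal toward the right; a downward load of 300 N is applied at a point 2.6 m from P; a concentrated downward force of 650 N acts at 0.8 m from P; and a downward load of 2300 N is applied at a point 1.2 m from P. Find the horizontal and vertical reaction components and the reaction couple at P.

P_x = -2078 N, P_y = 10830 N, M_P = 21940 N·m

Resultant of the distributed load: 2659.8 × 2.4 = 6383.52 N at 2.5 m from P.
ΣF_x = 0: P_x + 2400·cos30° = 0 → P_x = -2078 N.
ΣF_y = 0: P_y − 2659.8·2.4 − 2400·sin30° − 300 − 650 − 2300 = 0 → P_y = 10830 N.
ΣM about P: M_P − (2659.8·2.4)·2.5 − 2400·sin30°·1.6 − 300·2.6 − 650·0.8 − 2300·1.2 = 0 → M_P = 21940 N·m.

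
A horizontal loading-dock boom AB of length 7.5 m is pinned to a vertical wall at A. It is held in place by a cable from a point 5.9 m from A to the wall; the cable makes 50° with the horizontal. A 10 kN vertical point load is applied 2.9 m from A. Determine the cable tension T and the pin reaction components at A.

ΣM about A: T·sin50°·5.9 − 10·2.9 = 0 → T = 29/(5.9·0.766044) = 6.41641 ≈ 6.416 kN.
ΣF_x = 0: A_x − T·cos50° = 0 → A_x = 6.41641 × 0.642788 = 4.124 kN.
ΣF_y = 0: A_y + T·sin50° − 10 = 0 → A_y = 10 − 6.41641 × 0.766044 = 5.085 kN.

T = 6.416 kN, A_x = 4.124 kN, A_y = 5.085 kN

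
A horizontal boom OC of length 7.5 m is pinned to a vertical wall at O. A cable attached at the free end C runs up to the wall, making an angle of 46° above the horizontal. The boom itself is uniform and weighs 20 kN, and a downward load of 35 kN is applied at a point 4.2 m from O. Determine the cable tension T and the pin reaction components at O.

ΣM about O: T·sin46°·7.5 − 20·3.75 − 35·4.2 = 0 → T = 222/(7.5·0.71934) = 41.1488 ≈ 41.15 kN.
ΣF_x = 0: O_x − T·cos46° = 0 → O_x = 41.1488 × 0.694658 = 28.58 kN.
ΣF_y = 0: O_y + T·sin46° − 20 − 35 = 0 → O_y = 55 − 41.1488 × 0.71934 = 25.40 kN.

T = 41.15 kN, O_x = 28.58 kN, O_y = 25.40 kN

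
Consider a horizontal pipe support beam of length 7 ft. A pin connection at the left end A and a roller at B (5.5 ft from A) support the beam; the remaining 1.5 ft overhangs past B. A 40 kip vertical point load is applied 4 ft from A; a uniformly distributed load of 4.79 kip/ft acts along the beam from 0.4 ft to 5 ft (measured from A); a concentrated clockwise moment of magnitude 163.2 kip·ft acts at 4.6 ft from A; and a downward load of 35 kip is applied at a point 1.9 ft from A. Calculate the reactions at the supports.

Resultant of the distributed load: 4.79 × 4.6 = 22.034 kip at 2.7 ft from A.
ΣM about A: B_y·5.5 − 40·4 − (4.79·4.6)·2.7 − 163.2 − 35·1.9 = 0 → B_y = 449.1918/5.5 = 81.6712 ≈ 81.67 kip.
ΣF_y = 0: A_y + 81.6712 − 40 − 4.79·4.6 − 35 = 0 → A_y = 15.36 kip.
ΣF_x = 0: no horizontal applied forces, so A_x = 0.

A_x = 0, A_y = 15.36 kip, B_y = 81.67 kip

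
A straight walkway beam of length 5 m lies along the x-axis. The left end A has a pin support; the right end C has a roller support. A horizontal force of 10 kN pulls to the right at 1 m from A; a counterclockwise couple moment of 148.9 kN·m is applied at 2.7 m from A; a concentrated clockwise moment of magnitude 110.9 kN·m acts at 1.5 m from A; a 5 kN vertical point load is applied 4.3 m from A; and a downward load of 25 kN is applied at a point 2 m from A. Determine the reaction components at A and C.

A_x = -10.00 kN, A_y = 23.30 kN, C_y = 6.700 kN

Moments about A: C_y·5 + 148.9 − 110.9 − 5·4.3 − 25·2 = 0 → C_y = 33.5/5 = 6.700 kN.
ΣF_y = 0: A_y + 6.7 − 5 − 25 = 0 → A_y = 23.30 kN.
ΣF_x = 0: A_x + 10 = 0 → A_x = -10.00 kN.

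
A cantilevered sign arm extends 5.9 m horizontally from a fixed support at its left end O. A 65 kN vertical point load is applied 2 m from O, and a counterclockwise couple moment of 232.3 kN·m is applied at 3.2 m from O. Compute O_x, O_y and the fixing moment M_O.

O_x = 0, O_y = 65.00 kN, M_O = -102.3 kN·m

ΣF_x = 0: O_x = 0.
ΣF_y = 0: O_y − 65 = 0 → O_y = 65.00 kN.
ΣM about O: M_O − 65·2 + 232.3 = 0 → M_O = -102.3 kN·m.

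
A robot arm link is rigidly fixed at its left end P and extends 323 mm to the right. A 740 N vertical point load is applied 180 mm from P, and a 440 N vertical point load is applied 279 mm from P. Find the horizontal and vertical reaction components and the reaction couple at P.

P_x = 0, P_y = 1180 N, M_P = 256000 N·mm

ΣF_x = 0: P_x = 0.
ΣF_y = 0: P_y − 740 − 440 = 0 → P_y = 1180 N.
ΣM about P: M_P − 740·180 − 440·279 = 0 → M_P = 256000 N·mm.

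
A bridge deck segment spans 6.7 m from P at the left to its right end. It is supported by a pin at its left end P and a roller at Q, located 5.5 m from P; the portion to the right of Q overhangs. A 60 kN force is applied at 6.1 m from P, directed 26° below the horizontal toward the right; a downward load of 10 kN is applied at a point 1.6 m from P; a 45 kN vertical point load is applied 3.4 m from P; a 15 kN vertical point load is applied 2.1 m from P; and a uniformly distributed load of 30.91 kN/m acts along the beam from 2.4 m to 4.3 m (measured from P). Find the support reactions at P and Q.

P_x = -53.93 kN, P_y = 53.63 kN, Q_y = 101.4 kN

Resultant of the distributed load: 30.91 × 1.9 = 58.729 kN at 3.35 m from P.
Moments about P: Q_y·5.5 − 60·sin26°·6.1 − 10·1.6 − 45·3.4 − 15·2.1 − (30.91·1.9)·3.35 = 0 → Q_y = 557.686/5.5 = 101.397 ≈ 101.4 kN.
ΣF_y = 0: P_y + 101.397 − 60·sin26° − 10 − 45 − 15 − 30.91·1.9 = 0 → P_y = 53.63 kN.
ΣF_x = 0: P_x + 60·cos26° = 0 → P_x = -53.93 kN.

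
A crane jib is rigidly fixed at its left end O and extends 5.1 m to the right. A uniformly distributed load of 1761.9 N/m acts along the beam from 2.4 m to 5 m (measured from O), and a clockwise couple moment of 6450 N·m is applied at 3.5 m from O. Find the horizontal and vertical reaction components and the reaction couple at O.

Resultant of the distributed load: 1761.9 × 2.6 = 4580.94 N at 3.7 m from O.
ΣF_x = 0: O_x = 0.
ΣF_y = 0: O_y − 1761.9·2.6 = 0 → O_y = 4581 N.
ΣM about O: M_O − (1761.9·2.6)·3.7 − 6450 = 0 → M_O = 23400 N·m.

O_x = 0, O_y = 4581 N, M_O = 23400 N·m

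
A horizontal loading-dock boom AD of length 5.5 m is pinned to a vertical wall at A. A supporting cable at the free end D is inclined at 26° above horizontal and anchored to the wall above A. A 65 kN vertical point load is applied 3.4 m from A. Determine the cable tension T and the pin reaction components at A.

ΣM about A: T·sin26°·5.5 − 65·3.4 = 0 → T = 221/(5.5·0.438371) = 91.6617 ≈ 91.66 kN.
ΣF_x = 0: A_x − T·cos26° = 0 → A_x = 91.6617 × 0.898794 = 82.38 kN.
ΣF_y = 0: A_y + T·sin26° − 65 = 0 → A_y = 65 − 91.6617 × 0.438371 = 24.82 kN.

T = 91.66 kN, A_x = 82.38 kN, A_y = 24.82 kN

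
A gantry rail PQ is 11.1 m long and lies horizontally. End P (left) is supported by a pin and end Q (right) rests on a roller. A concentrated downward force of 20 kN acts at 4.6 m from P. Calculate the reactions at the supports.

ΣM about P: Q_y·11.1 − 20·4.6 = 0 → Q_y = 92/11.1 = 8.28829 ≈ 8.288 kN.
ΣF_y = 0: P_y + 8.28829 − 20 = 0 → P_y = 11.71 kN.
ΣF_x = 0: no horizontal applied forces, so P_x = 0.

P_x = 0, P_y = 11.71 kN, Q_y = 8.288 kN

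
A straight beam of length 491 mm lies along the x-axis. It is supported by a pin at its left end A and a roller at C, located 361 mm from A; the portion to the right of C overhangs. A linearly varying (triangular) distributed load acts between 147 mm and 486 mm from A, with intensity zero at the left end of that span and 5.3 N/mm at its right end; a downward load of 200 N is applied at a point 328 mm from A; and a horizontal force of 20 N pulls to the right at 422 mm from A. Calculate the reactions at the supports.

Resultant of the triangular load: ½ × 5.3 × 339 = 898.35 N, acting at 373 mm from A (one-third of the span from the peak).
ΣM about A: C_y·361 − (½·5.3·339)·373 − 200·328 = 0 → C_y = 400684.55/361 = 1109.93 ≈ 1110 N.
ΣF_y = 0: A_y + 1109.93 − ½·5.3·339 − 200 = 0 → A_y = -11.58 N.
ΣF_x = 0: A_x + 20 = 0 → A_x = -20.00 N.

A_x = -20.00 N, A_y = -11.58 N, C_y = 1110 N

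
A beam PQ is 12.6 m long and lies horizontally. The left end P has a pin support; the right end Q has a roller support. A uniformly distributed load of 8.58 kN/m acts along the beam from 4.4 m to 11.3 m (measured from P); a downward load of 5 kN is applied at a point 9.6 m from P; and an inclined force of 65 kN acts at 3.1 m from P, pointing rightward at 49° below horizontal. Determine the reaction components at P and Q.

Resultant of the distributed load: 8.58 × 6.9 = 59.202 kN at 7.85 m from P.
Moments about P: Q_y·12.6 − (8.58·6.9)·7.85 − 5·9.6 − 65·sin49°·3.1 = 0 → Q_y = 664.81/12.6 = 52.7627 ≈ 52.76 kN.
ΣF_y = 0: P_y + 52.7627 − 8.58·6.9 − 5 − 65·sin49° = 0 → P_y = 60.50 kN.
ΣF_x = 0: P_x + 65·cos49° = 0 → P_x = -42.64 kN.

P_x = -42.64 kN, P_y = 60.50 kN, Q_y = 52.76 kN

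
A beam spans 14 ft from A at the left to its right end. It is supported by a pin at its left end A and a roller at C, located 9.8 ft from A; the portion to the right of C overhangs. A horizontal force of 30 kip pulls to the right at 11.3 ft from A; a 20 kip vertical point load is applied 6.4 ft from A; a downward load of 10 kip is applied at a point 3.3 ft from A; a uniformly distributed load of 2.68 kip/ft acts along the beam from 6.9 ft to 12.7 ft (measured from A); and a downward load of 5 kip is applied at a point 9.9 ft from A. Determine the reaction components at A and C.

Resultant of the distributed load: 2.68 × 5.8 = 15.544 kip at 9.8 ft from A.
Moments about A: C_y·9.8 − 20·6.4 − 10·3.3 − (2.68·5.8)·9.8 − 5·9.9 = 0 → C_y = 362.8312/9.8 = 37.0236 ≈ 37.02 kip.
ΣF_y = 0: A_y + 37.0236 − 20 − 10 − 2.68·5.8 − 5 = 0 → A_y = 13.52 kip.
ΣF_x = 0: A_x + 30 = 0 → A_x = -30.00 kip.

A_x = -30.00 kip, A_y = 13.52 kip, C_y = 37.02 kip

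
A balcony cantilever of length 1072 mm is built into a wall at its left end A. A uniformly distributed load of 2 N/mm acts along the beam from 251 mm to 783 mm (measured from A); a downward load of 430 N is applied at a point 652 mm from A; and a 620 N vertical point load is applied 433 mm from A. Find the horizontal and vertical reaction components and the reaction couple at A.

Resultant of the distributed load: 2 × 532 = 1064 N at 517 mm from A.
ΣF_x = 0: A_x = 0.
ΣF_y = 0: A_y − 2·532 − 430 − 620 = 0 → A_y = 2114 N.
ΣM about A: M_A − (2·532)·517 − 430·652 − 620·433 = 0 → M_A = 1099000 N·mm.

A_x = 0, A_y = 2114 N, M_A = 1099000 N·mm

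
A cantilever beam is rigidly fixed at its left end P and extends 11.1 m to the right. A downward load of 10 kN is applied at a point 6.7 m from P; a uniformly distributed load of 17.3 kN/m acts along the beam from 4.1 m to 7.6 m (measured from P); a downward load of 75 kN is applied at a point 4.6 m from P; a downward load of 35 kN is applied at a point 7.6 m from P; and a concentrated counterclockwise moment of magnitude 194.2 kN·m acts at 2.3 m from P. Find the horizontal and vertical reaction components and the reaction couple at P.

Resultant of the distributed load: 17.3 × 3.5 = 60.55 kN at 5.85 m from P.
ΣF_x = 0: P_x = 0.
ΣF_y = 0: P_y − 10 − 17.3·3.5 − 75 − 35 = 0 → P_y = 180.6 kN.
ΣM about P: M_P − 10·6.7 − (17.3·3.5)·5.85 − 75·4.6 − 35·7.6 + 194.2 = 0 → M_P = 838.0 kN·m.

P_x = 0, P_y = 180.6 kN, M_P = 838.0 kN·m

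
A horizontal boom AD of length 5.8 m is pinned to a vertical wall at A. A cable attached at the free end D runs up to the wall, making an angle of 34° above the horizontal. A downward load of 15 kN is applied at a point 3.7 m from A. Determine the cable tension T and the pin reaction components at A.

T = 17.11 kN, A_x = 14.19 kN, A_y = 5.431 kN

ΣM about A: T·sin34°·5.8 − 15·3.7 = 0 → T = 55.5/(5.8·0.559193) = 17.1121 ≈ 17.11 kN.
ΣF_x = 0: A_x − T·cos34° = 0 → A_x = 17.1121 × 0.829038 = 14.19 kN.
ΣF_y = 0: A_y + T·sin34° − 15 = 0 → A_y = 15 − 17.1121 × 0.559193 = 5.431 kN.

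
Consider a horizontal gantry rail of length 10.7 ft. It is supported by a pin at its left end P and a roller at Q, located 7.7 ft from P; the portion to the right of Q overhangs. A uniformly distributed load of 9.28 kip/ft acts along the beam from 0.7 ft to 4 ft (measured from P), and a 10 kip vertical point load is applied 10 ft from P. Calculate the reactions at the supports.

Resultant of the distributed load: 9.28 × 3.3 = 30.624 kip at 2.35 ft from P.
ΣM about P: Q_y·7.7 − (9.28·3.3)·2.35 − 10·10 = 0 → Q_y = 171.9664/7.7 = 22.3333 ≈ 22.33 kip.
ΣF_y = 0: P_y + 22.3333 − 9.28·3.3 − 10 = 0 → P_y = 18.29 kip.
ΣF_x = 0: no horizontal applied forces, so P_x = 0.

P_x = 0, P_y = 18.29 kip, Q_y = 22.33 kip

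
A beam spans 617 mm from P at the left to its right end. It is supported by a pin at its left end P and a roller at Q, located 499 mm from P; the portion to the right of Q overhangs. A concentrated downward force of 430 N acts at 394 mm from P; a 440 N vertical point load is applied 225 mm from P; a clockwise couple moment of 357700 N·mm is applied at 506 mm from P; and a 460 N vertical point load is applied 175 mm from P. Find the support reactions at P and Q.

ΣM about P: Q_y·499 − 430·394 − 440·225 − 357700 − 460·175 = 0 → Q_y = 706620/499 = 1416.07 ≈ 1416 N.
ΣF_y = 0: P_y + 1416.07 − 430 − 440 − 460 = 0 → P_y = -86.07 N.
ΣF_x = 0: no horizontal applied forces, so P_x = 0.

P_x = 0, P_y = -86.07 N, Q_y = 1416 N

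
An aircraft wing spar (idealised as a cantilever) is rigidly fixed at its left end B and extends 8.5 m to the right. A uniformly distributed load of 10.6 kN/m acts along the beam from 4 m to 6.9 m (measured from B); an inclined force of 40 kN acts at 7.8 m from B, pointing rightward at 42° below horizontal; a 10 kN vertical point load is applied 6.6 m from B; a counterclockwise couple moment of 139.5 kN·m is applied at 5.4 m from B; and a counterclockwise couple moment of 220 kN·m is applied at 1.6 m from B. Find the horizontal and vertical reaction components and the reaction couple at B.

Resultant of the distributed load: 10.6 × 2.9 = 30.74 kN at 5.45 m from B.
ΣF_x = 0: B_x + 40·cos42° = 0 → B_x = -29.73 kN.
ΣF_y = 0: B_y − 10.6·2.9 − 40·sin42° − 10 = 0 → B_y = 67.51 kN.
ΣM about B: M_B − (10.6·2.9)·5.45 − 40·sin42°·7.8 − 10·6.6 + 139.5 + 220 = 0 → M_B = 82.80 kN·m.

B_x = -29.73 kN, B_y = 67.51 kN, M_B = 82.80 kN·m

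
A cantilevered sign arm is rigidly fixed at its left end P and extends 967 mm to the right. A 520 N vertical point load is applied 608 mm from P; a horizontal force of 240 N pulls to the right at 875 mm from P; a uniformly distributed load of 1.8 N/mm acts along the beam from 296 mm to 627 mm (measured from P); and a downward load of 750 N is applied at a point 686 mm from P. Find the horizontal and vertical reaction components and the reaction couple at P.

P_x = -240.0 N, P_y = 1866 N, M_P = 1106000 N·mm

Resultant of the distributed load: 1.8 × 331 = 595.8 N at 461.5 mm from P.
ΣF_x = 0: P_x + 240 = 0 → P_x = -240.0 N.
ΣF_y = 0: P_y − 520 − 1.8·331 − 750 = 0 → P_y = 1866 N.
ΣM about P: M_P − 520·608 − (1.8·331)·461.5 − 750·686 = 0 → M_P = 1106000 N·mm.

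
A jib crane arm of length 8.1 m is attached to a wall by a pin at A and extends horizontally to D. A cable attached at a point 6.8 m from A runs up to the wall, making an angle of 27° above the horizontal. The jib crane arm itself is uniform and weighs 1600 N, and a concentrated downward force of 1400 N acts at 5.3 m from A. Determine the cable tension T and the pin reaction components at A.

ΣM about A: T·sin27°·6.8 − 1600·4.05 − 1400·5.3 = 0 → T = 13900/(6.8·0.45399) = 4502.56 ≈ 4503 N.
ΣF_x = 0: A_x − T·cos27° = 0 → A_x = 4502.56 × 0.891007 = 4012 N.
ΣF_y = 0: A_y + T·sin27° − 1600 − 1400 = 0 → A_y = 3000 − 4502.56 × 0.45399 = 955.9 N.

T = 4503 N, A_x = 4012 N, A_y = 955.9 N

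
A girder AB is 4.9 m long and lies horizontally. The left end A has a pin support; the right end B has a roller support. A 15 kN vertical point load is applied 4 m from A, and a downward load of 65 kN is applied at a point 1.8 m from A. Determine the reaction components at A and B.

ΣM about A: B_y·4.9 − 15·4 − 65·1.8 = 0 → B_y = 177/4.9 = 36.1224 ≈ 36.12 kN.
ΣF_y = 0: A_y + 36.1224 − 15 − 65 = 0 → A_y = 43.88 kN.
ΣF_x = 0: no horizontal applied forces, so A_x = 0.

A_x = 0, A_y = 43.88 kN, B_y = 36.12 kN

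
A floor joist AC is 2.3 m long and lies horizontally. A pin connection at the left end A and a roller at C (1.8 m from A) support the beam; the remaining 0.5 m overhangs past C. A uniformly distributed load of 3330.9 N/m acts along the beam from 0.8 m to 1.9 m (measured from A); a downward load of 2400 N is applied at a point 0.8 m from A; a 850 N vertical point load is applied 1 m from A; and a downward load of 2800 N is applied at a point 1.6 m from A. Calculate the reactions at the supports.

Resultant of the distributed load: 3330.9 × 1.1 = 3663.99 N at 1.35 m from A.
Taking moments about A: C_y·1.8 − (3330.9·1.1)·1.35 − 2400·0.8 − 850·1 − 2800·1.6 = 0 → C_y = 12196.3865/1.8 = 6775.77 ≈ 6776 N.
ΣF_y = 0: A_y + 6775.77 − 3330.9·1.1 − 2400 − 850 − 2800 = 0 → A_y = 2938 N.
ΣF_x = 0: no horizontal applied forces, so A_x = 0.

A_x = 0, A_y = 2938 N, C_y = 6776 N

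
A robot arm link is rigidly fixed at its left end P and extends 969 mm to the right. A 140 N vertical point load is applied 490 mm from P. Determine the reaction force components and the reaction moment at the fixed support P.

P_x = 0, P_y = 140.0 N, M_P = 68600 N·mm

ΣF_x = 0: P_x = 0.
ΣF_y = 0: P_y − 140 = 0 → P_y = 140.0 N.
ΣM about P: M_P − 140·490 = 0 → M_P = 68600 N·mm.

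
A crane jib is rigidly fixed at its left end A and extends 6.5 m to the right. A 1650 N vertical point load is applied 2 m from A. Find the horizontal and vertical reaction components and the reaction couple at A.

A_x = 0, A_y = 1650 N, M_A = 3300 N·m

ΣF_x = 0: A_x = 0.
ΣF_y = 0: A_y − 1650 = 0 → A_y = 1650 N.
ΣM about A: M_A − 1650·2 = 0 → M_A = 3300 N·m.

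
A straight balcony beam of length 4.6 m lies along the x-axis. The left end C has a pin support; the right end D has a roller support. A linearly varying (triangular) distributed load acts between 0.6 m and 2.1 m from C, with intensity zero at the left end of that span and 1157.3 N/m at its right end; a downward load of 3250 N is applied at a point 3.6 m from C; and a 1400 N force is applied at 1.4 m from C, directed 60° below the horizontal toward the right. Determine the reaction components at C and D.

C_x = -700.0 N, C_y = 2116 N, D_y = 3214 N

Resultant of the triangular load: ½ × 1157.3 × 1.5 = 867.975 N, acting at 1.6 m from C (one-third of the span from the peak).
Moments about C: D_y·4.6 − (½·1157.3·1.5)·1.6 − 3250·3.6 − 1400·sin60°·1.4 = 0 → D_y = 14786.2/4.6 = 3214.39 ≈ 3214 N.
ΣF_y = 0: C_y + 3214.39 − ½·1157.3·1.5 − 3250 − 1400·sin60° = 0 → C_y = 2116 N.
ΣF_x = 0: C_x + 1400·cos60° = 0 → C_x = -700.0 N.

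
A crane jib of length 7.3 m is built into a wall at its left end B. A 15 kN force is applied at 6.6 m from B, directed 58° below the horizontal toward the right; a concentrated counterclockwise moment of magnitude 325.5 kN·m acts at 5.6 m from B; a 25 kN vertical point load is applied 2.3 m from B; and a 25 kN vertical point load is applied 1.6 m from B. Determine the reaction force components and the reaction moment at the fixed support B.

B_x = -7.949 kN, B_y = 62.72 kN, M_B = -144.0 kN·m

ΣF_x = 0: B_x + 15·cos58° = 0 → B_x = -7.949 kN.
ΣF_y = 0: B_y − 15·sin58° − 25 − 25 = 0 → B_y = 62.72 kN.
ΣM about B: M_B − 15·sin58°·6.6 + 325.5 − 25·2.3 − 25·1.6 = 0 → M_B = -144.0 kN·m.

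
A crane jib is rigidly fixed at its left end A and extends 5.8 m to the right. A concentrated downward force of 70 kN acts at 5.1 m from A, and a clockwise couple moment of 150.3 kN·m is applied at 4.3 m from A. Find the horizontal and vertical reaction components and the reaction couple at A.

A_x = 0, A_y = 70.00 kN, M_A = 507.3 kN·m

ΣF_x = 0: A_x = 0.
ΣF_y = 0: A_y − 70 = 0 → A_y = 70.00 kN.
ΣM about A: M_A − 70·5.1 − 150.3 = 0 → M_A = 507.3 kN·m.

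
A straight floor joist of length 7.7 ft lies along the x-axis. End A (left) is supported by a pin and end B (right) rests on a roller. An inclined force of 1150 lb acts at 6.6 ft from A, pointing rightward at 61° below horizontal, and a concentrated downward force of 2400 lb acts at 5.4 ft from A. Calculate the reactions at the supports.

ΣM about A: B_y·7.7 − 1150·sin61°·6.6 − 2400·5.4 = 0 → B_y = 19598.4/7.7 = 2545.25 ≈ 2545 lb.
ΣF_y = 0: A_y + 2545.25 − 1150·sin61° − 2400 = 0 → A_y = 860.6 lb.
ΣF_x = 0: A_x + 1150·cos61° = 0 → A_x = -557.5 lb.

A_x = -557.5 lb, A_y = 860.6 lb, B_y = 2545 lb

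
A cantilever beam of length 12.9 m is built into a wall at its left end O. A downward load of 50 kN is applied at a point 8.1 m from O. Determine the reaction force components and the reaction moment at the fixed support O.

O_x = 0, O_y = 50.00 kN, M_O = 405.0 kN·m

ΣF_x = 0: O_x = 0.
ΣF_y = 0: O_y − 50 = 0 → O_y = 50.00 kN.
ΣM about O: M_O − 50·8.1 = 0 → M_O = 405.0 kN·m.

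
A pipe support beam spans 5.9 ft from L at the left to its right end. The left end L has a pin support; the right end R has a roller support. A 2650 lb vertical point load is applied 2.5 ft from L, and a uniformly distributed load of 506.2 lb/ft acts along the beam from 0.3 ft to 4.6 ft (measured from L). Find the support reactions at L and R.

L_x = 0, L_y = 2800 lb, R_y = 2027 lb

Resultant of the distributed load: 506.2 × 4.3 = 2176.66 lb at 2.45 ft from L.
ΣM about L: R_y·5.9 − 2650·2.5 − (506.2·4.3)·2.45 = 0 → R_y = 11957.817/5.9 = 2026.75 ≈ 2027 lb.
ΣF_y = 0: L_y + 2026.75 − 2650 − 506.2·4.3 = 0 → L_y = 2800 lb.
ΣF_x = 0: no horizontal applied forces, so L_x = 0.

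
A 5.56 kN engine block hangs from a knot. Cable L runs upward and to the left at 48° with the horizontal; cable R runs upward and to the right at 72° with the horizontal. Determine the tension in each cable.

ΣF_x = 0: −T_L·cos48° + T_R·cos72° = 0 → T_R = 2.16535·T_L.
ΣF_y = 0: T_L·sin48° + T_R·sin72° = 5.56.
Substitute: T_L·(0.743145 + 2.16535·0.951057) = 5.56 → T_L = 1.98393 ≈ 1.984 kN.
Then T_R = 2.16535 × 1.98393 = 4.296 kN.

T_L = 1.984 kN, T_R = 4.296 kN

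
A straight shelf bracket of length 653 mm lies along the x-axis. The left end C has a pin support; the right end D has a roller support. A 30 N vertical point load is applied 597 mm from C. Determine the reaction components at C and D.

C_x = 0, C_y = 2.573 N, D_y = 27.43 N

Taking moments about C: D_y·653 − 30·597 = 0 → D_y = 17910/653 = 27.4273 ≈ 27.43 N.
ΣF_y = 0: C_y + 27.4273 − 30 = 0 → C_y = 2.573 N.
ΣF_x = 0: no horizontal applied forces, so C_x = 0.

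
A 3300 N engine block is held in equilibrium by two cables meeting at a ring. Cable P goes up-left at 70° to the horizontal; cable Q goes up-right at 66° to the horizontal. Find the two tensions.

T_P = 1932 N, T_Q = 1625 N

ΣF_x = 0: −T_P·cos70° + T_Q·cos66° = 0 → T_Q = 0.840888·T_P.
ΣF_y = 0: T_P·sin70° + T_Q·sin66° = 3300.
Substitute: T_P·(0.939693 + 0.840888·0.913545) = 3300 → T_P = 1932.22 ≈ 1932 N.
Then T_Q = 0.840888 × 1932.22 = 1625 N.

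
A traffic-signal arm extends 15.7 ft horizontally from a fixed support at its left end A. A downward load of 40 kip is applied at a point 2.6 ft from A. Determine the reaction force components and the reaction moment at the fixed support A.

A_x = 0, A_y = 40.00 kip, M_A = 104.0 kip·ft

ΣF_x = 0: A_x = 0.
ΣF_y = 0: A_y − 40 = 0 → A_y = 40.00 kip.
ΣM about A: M_A − 40·2.6 = 0 → M_A = 104.0 kip·ft.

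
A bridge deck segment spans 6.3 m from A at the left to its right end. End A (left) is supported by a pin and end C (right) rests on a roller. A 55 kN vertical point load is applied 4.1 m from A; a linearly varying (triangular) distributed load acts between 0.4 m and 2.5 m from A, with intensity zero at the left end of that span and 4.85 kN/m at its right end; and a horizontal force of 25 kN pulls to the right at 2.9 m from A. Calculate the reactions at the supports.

A_x = -25.00 kN, A_y = 22.84 kN, C_y = 37.25 kN

Resultant of the triangular load: ½ × 4.85 × 2.1 = 5.0925 kN, acting at 1.8 m from A (one-third of the span from the peak).
Moments about A: C_y·6.3 − 55·4.1 − (½·4.85·2.1)·1.8 = 0 → C_y = 234.6665/6.3 = 37.2487 ≈ 37.25 kN.
ΣF_y = 0: A_y + 37.2487 − 55 − ½·4.85·2.1 = 0 → A_y = 22.84 kN.
ΣF_x = 0: A_x + 25 = 0 → A_x = -25.00 kN.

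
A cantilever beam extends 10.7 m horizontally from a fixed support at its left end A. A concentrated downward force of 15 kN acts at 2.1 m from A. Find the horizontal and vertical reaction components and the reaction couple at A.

A_x = 0, A_y = 15.00 kN, M_A = 31.50 kN·m

ΣF_x = 0: A_x = 0.
ΣF_y = 0: A_y − 15 = 0 → A_y = 15.00 kN.
ΣM about A: M_A − 15·2.1 = 0 → M_A = 31.50 kN·m.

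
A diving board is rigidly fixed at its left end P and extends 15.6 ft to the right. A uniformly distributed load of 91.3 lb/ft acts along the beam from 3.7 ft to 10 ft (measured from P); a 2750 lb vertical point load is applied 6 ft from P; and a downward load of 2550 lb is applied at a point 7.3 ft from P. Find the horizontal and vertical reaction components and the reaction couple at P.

Resultant of the distributed load: 91.3 × 6.3 = 575.19 lb at 6.85 ft from P.
ΣF_x = 0: P_x = 0.
ΣF_y = 0: P_y − 91.3·6.3 − 2750 − 2550 = 0 → P_y = 5875 lb.
ΣM about P: M_P − (91.3·6.3)·6.85 − 2750·6 − 2550·7.3 = 0 → M_P = 39060 lb·ft.

P_x = 0, P_y = 5875 lb, M_P = 39060 lb·ft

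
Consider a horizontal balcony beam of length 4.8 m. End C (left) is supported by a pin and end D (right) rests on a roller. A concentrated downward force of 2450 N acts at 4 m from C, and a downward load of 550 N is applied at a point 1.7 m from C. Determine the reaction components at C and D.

C_x = 0, C_y = 763.5 N, D_y = 2236 N

Taking moments about C: D_y·4.8 − 2450·4 − 550·1.7 = 0 → D_y = 10735/4.8 = 2236.46 ≈ 2236 N.
ΣF_y = 0: C_y + 2236.46 − 2450 − 550 = 0 → C_y = 763.5 N.
ΣF_x = 0: no horizontal applied forces, so C_x = 0.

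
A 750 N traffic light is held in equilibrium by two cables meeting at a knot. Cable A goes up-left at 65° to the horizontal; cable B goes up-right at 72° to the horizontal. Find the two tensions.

ΣF_x = 0: −T_A·cos65° + T_B·cos72° = 0 → T_B = 1.36762·T_A.
ΣF_y = 0: T_A·sin65° + T_B·sin72° = 750.
Substitute: T_A·(0.906308 + 1.36762·0.951057) = 750 → T_A = 339.829 ≈ 339.8 N.
Then T_B = 1.36762 × 339.829 = 464.8 N.

T_A = 339.8 N, T_B = 464.8 N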